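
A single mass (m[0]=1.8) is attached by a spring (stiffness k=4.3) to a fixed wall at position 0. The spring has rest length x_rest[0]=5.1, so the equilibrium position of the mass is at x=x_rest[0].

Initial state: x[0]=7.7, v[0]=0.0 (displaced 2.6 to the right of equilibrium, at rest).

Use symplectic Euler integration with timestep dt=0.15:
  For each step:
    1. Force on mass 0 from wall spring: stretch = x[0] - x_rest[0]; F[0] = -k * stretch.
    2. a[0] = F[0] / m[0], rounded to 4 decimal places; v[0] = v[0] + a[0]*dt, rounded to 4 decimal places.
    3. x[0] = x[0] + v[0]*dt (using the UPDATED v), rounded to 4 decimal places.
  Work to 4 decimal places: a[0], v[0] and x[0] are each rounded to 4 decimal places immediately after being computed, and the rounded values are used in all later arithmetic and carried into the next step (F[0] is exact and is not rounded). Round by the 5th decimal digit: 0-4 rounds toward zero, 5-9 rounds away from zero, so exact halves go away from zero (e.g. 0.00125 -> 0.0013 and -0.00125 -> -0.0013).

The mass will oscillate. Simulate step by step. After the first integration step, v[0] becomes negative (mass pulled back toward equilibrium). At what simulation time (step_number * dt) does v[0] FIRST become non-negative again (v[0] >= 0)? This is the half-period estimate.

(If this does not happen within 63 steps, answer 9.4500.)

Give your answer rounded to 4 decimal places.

Answer: 2.1000

Derivation:
Step 0: x=[7.7000] v=[0.0000]
Step 1: x=[7.5602] v=[-0.9317]
Step 2: x=[7.2882] v=[-1.8133]
Step 3: x=[6.8986] v=[-2.5974]
Step 4: x=[6.4123] v=[-3.2419]
Step 5: x=[5.8555] v=[-3.7121]
Step 6: x=[5.2581] v=[-3.9828]
Step 7: x=[4.6522] v=[-4.0395]
Step 8: x=[4.0704] v=[-3.8790]
Step 9: x=[3.5439] v=[-3.5101]
Step 10: x=[3.1010] v=[-2.9525]
Step 11: x=[2.7656] v=[-2.2362]
Step 12: x=[2.5556] v=[-1.3997]
Step 13: x=[2.4824] v=[-0.4880]
Step 14: x=[2.5499] v=[0.4500]
First v>=0 after going negative at step 14, time=2.1000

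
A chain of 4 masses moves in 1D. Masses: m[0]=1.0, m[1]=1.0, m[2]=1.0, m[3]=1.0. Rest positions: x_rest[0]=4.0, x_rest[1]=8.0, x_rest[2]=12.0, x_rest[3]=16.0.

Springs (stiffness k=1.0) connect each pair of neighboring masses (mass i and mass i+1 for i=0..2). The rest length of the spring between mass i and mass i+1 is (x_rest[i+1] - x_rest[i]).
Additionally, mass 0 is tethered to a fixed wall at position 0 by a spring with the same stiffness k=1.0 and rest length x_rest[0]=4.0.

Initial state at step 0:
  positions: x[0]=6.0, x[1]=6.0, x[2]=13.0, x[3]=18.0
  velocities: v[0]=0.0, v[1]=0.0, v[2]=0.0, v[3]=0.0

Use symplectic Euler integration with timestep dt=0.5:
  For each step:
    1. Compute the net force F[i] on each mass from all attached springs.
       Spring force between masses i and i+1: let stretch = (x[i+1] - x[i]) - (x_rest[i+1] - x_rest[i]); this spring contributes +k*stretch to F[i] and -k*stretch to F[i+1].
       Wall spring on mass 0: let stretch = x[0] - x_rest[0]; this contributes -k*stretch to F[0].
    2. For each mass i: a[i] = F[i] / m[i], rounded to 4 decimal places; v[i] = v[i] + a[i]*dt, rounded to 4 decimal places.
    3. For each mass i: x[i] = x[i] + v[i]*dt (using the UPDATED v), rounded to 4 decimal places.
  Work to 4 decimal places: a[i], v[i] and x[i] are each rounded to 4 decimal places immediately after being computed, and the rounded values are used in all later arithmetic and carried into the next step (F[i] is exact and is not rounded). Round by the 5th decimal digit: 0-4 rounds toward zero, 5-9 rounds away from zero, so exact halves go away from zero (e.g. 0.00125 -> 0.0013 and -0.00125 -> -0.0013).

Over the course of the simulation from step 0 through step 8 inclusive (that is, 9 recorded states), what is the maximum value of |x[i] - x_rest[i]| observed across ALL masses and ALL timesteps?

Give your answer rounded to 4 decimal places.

Answer: 2.7657

Derivation:
Step 0: x=[6.0000 6.0000 13.0000 18.0000] v=[0.0000 0.0000 0.0000 0.0000]
Step 1: x=[4.5000 7.7500 12.5000 17.7500] v=[-3.0000 3.5000 -1.0000 -0.5000]
Step 2: x=[2.6875 9.8750 12.1250 17.1875] v=[-3.6250 4.2500 -0.7500 -1.1250]
Step 3: x=[2.0000 10.7657 12.4532 16.3594] v=[-1.3750 1.7813 0.6563 -1.6563]
Step 4: x=[3.0040 9.8868 13.3361 15.5547] v=[2.0079 -1.7578 1.7657 -1.6094]
Step 5: x=[4.9777 8.1495 13.9113 15.1954] v=[3.9473 -3.4746 1.1504 -0.7187]
Step 6: x=[6.4999 7.0597 13.3671 15.5151] v=[3.0444 -2.1796 -1.0885 0.6393]
Step 7: x=[6.5371 7.4068 11.7830 16.2978] v=[0.0744 0.6942 -3.1682 1.5653]
Step 8: x=[5.1575 8.6306 10.2336 16.9518] v=[-2.7593 2.4475 -3.0989 1.3079]
Max displacement = 2.7657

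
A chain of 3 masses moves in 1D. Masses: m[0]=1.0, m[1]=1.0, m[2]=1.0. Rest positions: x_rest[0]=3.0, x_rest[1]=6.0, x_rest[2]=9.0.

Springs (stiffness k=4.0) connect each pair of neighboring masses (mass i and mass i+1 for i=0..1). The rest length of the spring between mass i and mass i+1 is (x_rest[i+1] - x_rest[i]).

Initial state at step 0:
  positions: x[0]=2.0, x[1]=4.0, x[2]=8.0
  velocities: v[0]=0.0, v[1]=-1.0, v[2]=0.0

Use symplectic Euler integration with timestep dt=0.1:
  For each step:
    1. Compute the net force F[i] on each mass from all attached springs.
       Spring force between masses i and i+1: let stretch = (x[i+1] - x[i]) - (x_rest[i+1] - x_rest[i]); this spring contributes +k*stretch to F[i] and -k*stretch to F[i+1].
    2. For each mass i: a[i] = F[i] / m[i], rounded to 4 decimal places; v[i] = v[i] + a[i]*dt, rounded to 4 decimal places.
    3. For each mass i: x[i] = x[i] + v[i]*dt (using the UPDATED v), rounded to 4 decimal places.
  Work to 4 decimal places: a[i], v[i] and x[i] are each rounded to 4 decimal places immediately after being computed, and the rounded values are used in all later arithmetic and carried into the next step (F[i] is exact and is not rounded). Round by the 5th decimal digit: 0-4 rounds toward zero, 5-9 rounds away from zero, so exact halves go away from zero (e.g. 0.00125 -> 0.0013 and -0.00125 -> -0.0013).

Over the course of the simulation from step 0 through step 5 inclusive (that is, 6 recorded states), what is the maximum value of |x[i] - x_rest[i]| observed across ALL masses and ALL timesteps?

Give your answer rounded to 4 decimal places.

Answer: 2.0200

Derivation:
Step 0: x=[2.0000 4.0000 8.0000] v=[0.0000 -1.0000 0.0000]
Step 1: x=[1.9600 3.9800 7.9600] v=[-0.4000 -0.2000 -0.4000]
Step 2: x=[1.8808 4.0384 7.8808] v=[-0.7920 0.5840 -0.7920]
Step 3: x=[1.7679 4.1642 7.7679] v=[-1.1290 1.2579 -1.1290]
Step 4: x=[1.6309 4.3383 7.6309] v=[-1.3705 1.7409 -1.3705]
Step 5: x=[1.4822 4.5358 7.4822] v=[-1.4875 1.9750 -1.4875]
Max displacement = 2.0200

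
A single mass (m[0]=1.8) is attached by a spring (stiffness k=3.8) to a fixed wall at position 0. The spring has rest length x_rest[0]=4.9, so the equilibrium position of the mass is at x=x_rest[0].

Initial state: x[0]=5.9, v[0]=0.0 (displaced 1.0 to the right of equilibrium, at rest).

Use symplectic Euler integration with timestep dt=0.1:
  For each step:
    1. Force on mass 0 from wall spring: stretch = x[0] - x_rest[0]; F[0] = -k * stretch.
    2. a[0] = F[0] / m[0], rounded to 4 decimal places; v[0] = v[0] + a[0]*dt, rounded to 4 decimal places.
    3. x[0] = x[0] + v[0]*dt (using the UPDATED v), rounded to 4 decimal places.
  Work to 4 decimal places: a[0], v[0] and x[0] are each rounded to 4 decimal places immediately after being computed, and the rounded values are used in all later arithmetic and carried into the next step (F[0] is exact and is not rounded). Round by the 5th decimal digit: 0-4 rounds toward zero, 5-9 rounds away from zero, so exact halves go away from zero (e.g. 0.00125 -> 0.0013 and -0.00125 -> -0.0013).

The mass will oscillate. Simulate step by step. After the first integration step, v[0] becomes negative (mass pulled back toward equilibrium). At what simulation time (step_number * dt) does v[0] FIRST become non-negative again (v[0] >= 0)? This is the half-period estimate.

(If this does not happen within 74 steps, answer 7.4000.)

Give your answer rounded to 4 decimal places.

Answer: 2.2000

Derivation:
Step 0: x=[5.9000] v=[0.0000]
Step 1: x=[5.8789] v=[-0.2111]
Step 2: x=[5.8371] v=[-0.4178]
Step 3: x=[5.7755] v=[-0.6156]
Step 4: x=[5.6955] v=[-0.8004]
Step 5: x=[5.5987] v=[-0.9683]
Step 6: x=[5.4871] v=[-1.1158]
Step 7: x=[5.3631] v=[-1.2397]
Step 8: x=[5.2294] v=[-1.3375]
Step 9: x=[5.0887] v=[-1.4070]
Step 10: x=[4.9440] v=[-1.4468]
Step 11: x=[4.7984] v=[-1.4561]
Step 12: x=[4.6549] v=[-1.4347]
Step 13: x=[4.5166] v=[-1.3830]
Step 14: x=[4.3864] v=[-1.3021]
Step 15: x=[4.2670] v=[-1.1937]
Step 16: x=[4.1610] v=[-1.0601]
Step 17: x=[4.0706] v=[-0.9041]
Step 18: x=[3.9977] v=[-0.7290]
Step 19: x=[3.9439] v=[-0.5385]
Step 20: x=[3.9102] v=[-0.3367]
Step 21: x=[3.8974] v=[-0.1277]
Step 22: x=[3.9058] v=[0.0840]
First v>=0 after going negative at step 22, time=2.2000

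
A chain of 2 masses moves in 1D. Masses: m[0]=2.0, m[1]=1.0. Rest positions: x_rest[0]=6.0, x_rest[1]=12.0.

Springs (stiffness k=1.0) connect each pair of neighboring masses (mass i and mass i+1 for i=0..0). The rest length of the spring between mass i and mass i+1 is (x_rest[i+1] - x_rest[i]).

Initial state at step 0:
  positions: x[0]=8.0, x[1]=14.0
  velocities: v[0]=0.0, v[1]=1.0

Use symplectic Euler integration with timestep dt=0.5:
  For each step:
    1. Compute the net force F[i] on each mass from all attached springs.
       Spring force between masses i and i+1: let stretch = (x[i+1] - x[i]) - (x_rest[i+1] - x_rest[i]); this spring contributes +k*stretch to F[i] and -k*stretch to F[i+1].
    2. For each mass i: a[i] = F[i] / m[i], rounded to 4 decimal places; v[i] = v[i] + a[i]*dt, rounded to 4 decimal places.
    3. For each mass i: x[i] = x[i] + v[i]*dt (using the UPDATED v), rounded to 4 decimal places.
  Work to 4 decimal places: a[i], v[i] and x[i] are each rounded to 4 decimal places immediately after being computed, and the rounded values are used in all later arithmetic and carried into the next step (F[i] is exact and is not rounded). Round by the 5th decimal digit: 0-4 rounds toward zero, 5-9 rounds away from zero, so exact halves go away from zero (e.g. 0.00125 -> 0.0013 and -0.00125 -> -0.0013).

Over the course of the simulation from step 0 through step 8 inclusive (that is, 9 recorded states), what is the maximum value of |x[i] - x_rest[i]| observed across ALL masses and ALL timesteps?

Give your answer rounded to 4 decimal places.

Step 0: x=[8.0000 14.0000] v=[0.0000 1.0000]
Step 1: x=[8.0000 14.5000] v=[0.0000 1.0000]
Step 2: x=[8.0625 14.8750] v=[0.1250 0.7500]
Step 3: x=[8.2266 15.0469] v=[0.3282 0.3438]
Step 4: x=[8.4933 15.0137] v=[0.5333 -0.0664]
Step 5: x=[8.8250 14.8504] v=[0.6634 -0.3266]
Step 6: x=[9.1599 14.6808] v=[0.6698 -0.3393]
Step 7: x=[9.4349 14.6309] v=[0.5500 -0.0998]
Step 8: x=[9.6094 14.7820] v=[0.3490 0.3022]
Max displacement = 3.6094

Answer: 3.6094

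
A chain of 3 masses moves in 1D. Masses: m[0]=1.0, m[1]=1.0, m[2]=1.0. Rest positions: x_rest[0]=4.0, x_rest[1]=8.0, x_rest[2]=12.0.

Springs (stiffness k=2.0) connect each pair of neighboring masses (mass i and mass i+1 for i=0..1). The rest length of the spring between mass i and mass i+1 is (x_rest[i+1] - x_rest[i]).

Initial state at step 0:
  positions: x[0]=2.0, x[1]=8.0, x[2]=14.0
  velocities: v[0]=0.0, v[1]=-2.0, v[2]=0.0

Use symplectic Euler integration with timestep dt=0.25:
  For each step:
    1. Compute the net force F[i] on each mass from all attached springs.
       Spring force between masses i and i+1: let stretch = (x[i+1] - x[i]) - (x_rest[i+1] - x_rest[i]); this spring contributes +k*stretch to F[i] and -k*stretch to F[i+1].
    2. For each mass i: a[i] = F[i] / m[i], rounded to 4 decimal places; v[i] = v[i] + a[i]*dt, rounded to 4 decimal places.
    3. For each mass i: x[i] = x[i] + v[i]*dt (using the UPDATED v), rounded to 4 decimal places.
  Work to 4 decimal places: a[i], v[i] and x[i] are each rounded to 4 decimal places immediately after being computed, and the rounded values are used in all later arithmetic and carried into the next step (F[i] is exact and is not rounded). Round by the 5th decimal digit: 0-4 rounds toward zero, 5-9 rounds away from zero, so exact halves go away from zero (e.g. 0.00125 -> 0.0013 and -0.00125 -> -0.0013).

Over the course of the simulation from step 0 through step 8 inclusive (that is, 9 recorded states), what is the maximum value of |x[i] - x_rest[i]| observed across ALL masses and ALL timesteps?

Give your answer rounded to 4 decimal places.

Step 0: x=[2.0000 8.0000 14.0000] v=[0.0000 -2.0000 0.0000]
Step 1: x=[2.2500 7.5000 13.7500] v=[1.0000 -2.0000 -1.0000]
Step 2: x=[2.6563 7.1250 13.2188] v=[1.6250 -1.5000 -2.1250]
Step 3: x=[3.1212 6.9531 12.4258] v=[1.8594 -0.6875 -3.1719]
Step 4: x=[3.5651 6.9863 11.4487] v=[1.7754 0.1329 -3.9083]
Step 5: x=[3.9366 7.1497 10.4138] v=[1.4860 0.6535 -4.1395]
Step 6: x=[4.2098 7.3195 9.4709] v=[1.0926 0.6790 -3.7716]
Step 7: x=[4.3717 7.3695 8.7591] v=[0.6475 0.1999 -2.8473]
Step 8: x=[4.4083 7.2185 8.3736] v=[0.1464 -0.6042 -1.5421]
Max displacement = 3.6264

Answer: 3.6264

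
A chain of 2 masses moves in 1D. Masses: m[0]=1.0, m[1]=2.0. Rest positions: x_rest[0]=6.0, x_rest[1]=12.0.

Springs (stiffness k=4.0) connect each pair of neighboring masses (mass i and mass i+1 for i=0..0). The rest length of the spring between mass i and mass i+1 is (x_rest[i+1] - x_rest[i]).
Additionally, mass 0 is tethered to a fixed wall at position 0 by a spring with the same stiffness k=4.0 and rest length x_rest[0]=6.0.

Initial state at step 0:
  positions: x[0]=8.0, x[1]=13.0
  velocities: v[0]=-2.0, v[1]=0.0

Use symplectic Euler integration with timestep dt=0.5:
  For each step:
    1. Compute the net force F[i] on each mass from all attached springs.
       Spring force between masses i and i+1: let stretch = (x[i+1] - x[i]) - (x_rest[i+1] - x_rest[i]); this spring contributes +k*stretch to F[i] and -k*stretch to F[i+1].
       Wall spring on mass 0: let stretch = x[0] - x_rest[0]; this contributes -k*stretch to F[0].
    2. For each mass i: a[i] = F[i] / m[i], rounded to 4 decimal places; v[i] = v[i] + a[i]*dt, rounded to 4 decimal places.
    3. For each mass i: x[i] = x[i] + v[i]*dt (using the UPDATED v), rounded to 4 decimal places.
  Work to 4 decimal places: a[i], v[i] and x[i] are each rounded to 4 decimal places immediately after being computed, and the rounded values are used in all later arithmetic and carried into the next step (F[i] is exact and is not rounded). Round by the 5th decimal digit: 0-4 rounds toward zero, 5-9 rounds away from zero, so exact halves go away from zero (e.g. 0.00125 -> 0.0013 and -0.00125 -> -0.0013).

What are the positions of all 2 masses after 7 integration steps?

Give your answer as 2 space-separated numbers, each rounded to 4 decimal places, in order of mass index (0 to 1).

Step 0: x=[8.0000 13.0000] v=[-2.0000 0.0000]
Step 1: x=[4.0000 13.5000] v=[-8.0000 1.0000]
Step 2: x=[5.5000 12.2500] v=[3.0000 -2.5000]
Step 3: x=[8.2500 10.6250] v=[5.5000 -3.2500]
Step 4: x=[5.1250 10.8125] v=[-6.2500 0.3750]
Step 5: x=[2.5625 11.1563] v=[-5.1250 0.6875]
Step 6: x=[6.0313 10.2032] v=[6.9376 -1.9063]
Step 7: x=[7.6407 10.1641] v=[3.2188 -0.0782]

Answer: 7.6407 10.1641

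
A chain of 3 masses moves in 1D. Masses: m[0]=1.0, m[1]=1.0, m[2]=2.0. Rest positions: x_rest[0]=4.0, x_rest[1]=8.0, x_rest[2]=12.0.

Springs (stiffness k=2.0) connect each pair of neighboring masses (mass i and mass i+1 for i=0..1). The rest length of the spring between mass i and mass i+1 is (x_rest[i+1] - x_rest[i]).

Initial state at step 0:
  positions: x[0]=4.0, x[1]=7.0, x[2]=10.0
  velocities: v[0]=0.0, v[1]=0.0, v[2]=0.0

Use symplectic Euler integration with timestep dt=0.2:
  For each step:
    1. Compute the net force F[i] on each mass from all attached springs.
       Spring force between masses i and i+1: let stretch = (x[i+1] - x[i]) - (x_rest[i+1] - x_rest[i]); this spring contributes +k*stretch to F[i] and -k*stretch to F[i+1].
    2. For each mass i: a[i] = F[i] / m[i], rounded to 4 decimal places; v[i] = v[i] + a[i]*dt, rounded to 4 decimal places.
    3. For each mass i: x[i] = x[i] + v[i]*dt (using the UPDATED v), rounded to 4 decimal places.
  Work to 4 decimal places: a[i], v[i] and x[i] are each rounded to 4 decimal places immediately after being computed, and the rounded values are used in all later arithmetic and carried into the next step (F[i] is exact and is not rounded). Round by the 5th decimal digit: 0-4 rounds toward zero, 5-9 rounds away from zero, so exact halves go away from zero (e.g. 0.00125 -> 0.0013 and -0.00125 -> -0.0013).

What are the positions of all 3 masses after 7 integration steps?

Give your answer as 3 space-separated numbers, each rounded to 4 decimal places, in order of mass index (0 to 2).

Answer: 2.4254 6.7533 10.9107

Derivation:
Step 0: x=[4.0000 7.0000 10.0000] v=[0.0000 0.0000 0.0000]
Step 1: x=[3.9200 7.0000 10.0400] v=[-0.4000 0.0000 0.2000]
Step 2: x=[3.7664 6.9968 10.1184] v=[-0.7680 -0.0160 0.3920]
Step 3: x=[3.5512 6.9849 10.2319] v=[-1.0758 -0.0595 0.5677]
Step 4: x=[3.2907 6.9581 10.3756] v=[-1.3023 -0.1342 0.7183]
Step 5: x=[3.0036 6.9113 10.5426] v=[-1.4353 -0.2342 0.8348]
Step 6: x=[2.7092 6.8423 10.7243] v=[-1.4722 -0.3448 0.9085]
Step 7: x=[2.4254 6.7533 10.9107] v=[-1.4190 -0.4452 0.9321]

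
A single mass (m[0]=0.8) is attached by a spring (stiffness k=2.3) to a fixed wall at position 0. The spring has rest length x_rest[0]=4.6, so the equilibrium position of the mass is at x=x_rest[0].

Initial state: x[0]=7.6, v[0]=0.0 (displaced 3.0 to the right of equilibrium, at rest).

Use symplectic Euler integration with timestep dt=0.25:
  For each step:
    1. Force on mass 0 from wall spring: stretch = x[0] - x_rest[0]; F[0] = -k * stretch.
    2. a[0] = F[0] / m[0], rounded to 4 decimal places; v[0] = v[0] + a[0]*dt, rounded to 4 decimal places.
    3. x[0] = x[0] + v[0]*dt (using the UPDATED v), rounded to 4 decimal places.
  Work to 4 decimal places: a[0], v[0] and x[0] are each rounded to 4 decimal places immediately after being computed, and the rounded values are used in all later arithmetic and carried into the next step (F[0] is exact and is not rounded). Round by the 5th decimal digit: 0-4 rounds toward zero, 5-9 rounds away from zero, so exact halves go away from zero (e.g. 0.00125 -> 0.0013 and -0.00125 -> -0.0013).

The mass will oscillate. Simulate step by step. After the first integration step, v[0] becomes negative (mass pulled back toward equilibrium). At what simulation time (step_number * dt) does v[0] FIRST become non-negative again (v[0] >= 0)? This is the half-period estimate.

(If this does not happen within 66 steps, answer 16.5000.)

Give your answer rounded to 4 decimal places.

Step 0: x=[7.6000] v=[0.0000]
Step 1: x=[7.0609] v=[-2.1563]
Step 2: x=[6.0796] v=[-3.9251]
Step 3: x=[4.8325] v=[-4.9886]
Step 4: x=[3.5436] v=[-5.1557]
Step 5: x=[2.4445] v=[-4.3964]
Step 6: x=[1.7327] v=[-2.8471]
Step 7: x=[1.5362] v=[-0.7862]
Step 8: x=[1.8902] v=[1.4159]
First v>=0 after going negative at step 8, time=2.0000

Answer: 2.0000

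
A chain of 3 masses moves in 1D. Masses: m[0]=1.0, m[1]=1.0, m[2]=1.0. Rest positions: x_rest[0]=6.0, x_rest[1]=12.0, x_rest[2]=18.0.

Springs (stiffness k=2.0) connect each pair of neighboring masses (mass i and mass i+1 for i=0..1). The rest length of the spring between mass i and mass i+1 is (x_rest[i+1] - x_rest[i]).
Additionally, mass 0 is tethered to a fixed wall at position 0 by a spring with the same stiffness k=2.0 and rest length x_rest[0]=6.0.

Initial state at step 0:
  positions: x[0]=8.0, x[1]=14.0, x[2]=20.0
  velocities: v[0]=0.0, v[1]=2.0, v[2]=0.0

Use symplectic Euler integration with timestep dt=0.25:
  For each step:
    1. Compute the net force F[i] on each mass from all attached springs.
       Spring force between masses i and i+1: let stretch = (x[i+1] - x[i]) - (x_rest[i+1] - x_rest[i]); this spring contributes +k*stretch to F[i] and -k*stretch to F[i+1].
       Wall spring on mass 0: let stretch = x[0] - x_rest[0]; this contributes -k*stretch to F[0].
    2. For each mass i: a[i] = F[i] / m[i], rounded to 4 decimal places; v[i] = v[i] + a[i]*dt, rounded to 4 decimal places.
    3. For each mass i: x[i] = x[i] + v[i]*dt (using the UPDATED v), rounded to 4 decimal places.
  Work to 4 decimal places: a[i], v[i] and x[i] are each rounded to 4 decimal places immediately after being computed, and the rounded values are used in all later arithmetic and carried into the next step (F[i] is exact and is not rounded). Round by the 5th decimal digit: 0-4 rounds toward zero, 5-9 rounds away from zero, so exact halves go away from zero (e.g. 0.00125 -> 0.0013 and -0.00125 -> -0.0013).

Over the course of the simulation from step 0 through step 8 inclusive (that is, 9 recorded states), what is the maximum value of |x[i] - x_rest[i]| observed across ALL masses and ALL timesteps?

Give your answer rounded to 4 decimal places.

Step 0: x=[8.0000 14.0000 20.0000] v=[0.0000 2.0000 0.0000]
Step 1: x=[7.7500 14.5000 20.0000] v=[-1.0000 2.0000 0.0000]
Step 2: x=[7.3750 14.8438 20.0625] v=[-1.5000 1.3750 0.2500]
Step 3: x=[7.0117 14.9063 20.2227] v=[-1.4531 0.2500 0.6407]
Step 4: x=[6.7588 14.6465 20.4683] v=[-1.0117 -1.0391 0.9825]
Step 5: x=[6.6470 14.1285 20.7362] v=[-0.4473 -2.0721 1.0716]
Step 6: x=[6.6395 13.5013 20.9282] v=[-0.0301 -2.5090 0.7678]
Step 7: x=[6.6598 12.9447 20.9418] v=[0.0811 -2.2265 0.0544]
Step 8: x=[6.6332 12.6021 20.7058] v=[-0.1064 -1.3704 -0.9442]
Max displacement = 2.9418

Answer: 2.9418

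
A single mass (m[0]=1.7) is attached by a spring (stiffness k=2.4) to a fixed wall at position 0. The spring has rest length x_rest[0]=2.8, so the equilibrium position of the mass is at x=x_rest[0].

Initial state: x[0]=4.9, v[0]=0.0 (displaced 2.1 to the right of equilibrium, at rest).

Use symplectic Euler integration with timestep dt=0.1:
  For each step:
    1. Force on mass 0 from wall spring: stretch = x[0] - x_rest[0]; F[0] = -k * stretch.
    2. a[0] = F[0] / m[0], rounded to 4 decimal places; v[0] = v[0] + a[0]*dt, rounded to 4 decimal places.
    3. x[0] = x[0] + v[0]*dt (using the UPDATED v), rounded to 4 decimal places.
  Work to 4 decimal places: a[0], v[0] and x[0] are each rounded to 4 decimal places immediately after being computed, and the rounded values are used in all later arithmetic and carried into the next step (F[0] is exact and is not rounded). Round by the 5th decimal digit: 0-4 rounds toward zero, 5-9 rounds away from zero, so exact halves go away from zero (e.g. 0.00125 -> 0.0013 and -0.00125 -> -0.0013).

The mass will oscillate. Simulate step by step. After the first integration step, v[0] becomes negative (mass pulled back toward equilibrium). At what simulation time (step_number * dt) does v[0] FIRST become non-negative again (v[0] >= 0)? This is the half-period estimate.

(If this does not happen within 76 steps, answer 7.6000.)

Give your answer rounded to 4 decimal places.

Step 0: x=[4.9000] v=[0.0000]
Step 1: x=[4.8704] v=[-0.2965]
Step 2: x=[4.8115] v=[-0.5888]
Step 3: x=[4.7242] v=[-0.8728]
Step 4: x=[4.6098] v=[-1.1445]
Step 5: x=[4.4698] v=[-1.4000]
Step 6: x=[4.3062] v=[-1.6357]
Step 7: x=[4.1214] v=[-1.8483]
Step 8: x=[3.9179] v=[-2.0349]
Step 9: x=[3.6986] v=[-2.1927]
Step 10: x=[3.4666] v=[-2.3196]
Step 11: x=[3.2252] v=[-2.4137]
Step 12: x=[2.9778] v=[-2.4737]
Step 13: x=[2.7279] v=[-2.4988]
Step 14: x=[2.4790] v=[-2.4886]
Step 15: x=[2.2347] v=[-2.4433]
Step 16: x=[1.9984] v=[-2.3635]
Step 17: x=[1.7734] v=[-2.2503]
Step 18: x=[1.5629] v=[-2.1054]
Step 19: x=[1.3698] v=[-1.9308]
Step 20: x=[1.1969] v=[-1.7289]
Step 21: x=[1.0466] v=[-1.5026]
Step 22: x=[0.9211] v=[-1.2551]
Step 23: x=[0.8221] v=[-0.9898]
Step 24: x=[0.7510] v=[-0.7106]
Step 25: x=[0.7089] v=[-0.4213]
Step 26: x=[0.6963] v=[-0.1261]
Step 27: x=[0.7134] v=[0.1709]
First v>=0 after going negative at step 27, time=2.7000

Answer: 2.7000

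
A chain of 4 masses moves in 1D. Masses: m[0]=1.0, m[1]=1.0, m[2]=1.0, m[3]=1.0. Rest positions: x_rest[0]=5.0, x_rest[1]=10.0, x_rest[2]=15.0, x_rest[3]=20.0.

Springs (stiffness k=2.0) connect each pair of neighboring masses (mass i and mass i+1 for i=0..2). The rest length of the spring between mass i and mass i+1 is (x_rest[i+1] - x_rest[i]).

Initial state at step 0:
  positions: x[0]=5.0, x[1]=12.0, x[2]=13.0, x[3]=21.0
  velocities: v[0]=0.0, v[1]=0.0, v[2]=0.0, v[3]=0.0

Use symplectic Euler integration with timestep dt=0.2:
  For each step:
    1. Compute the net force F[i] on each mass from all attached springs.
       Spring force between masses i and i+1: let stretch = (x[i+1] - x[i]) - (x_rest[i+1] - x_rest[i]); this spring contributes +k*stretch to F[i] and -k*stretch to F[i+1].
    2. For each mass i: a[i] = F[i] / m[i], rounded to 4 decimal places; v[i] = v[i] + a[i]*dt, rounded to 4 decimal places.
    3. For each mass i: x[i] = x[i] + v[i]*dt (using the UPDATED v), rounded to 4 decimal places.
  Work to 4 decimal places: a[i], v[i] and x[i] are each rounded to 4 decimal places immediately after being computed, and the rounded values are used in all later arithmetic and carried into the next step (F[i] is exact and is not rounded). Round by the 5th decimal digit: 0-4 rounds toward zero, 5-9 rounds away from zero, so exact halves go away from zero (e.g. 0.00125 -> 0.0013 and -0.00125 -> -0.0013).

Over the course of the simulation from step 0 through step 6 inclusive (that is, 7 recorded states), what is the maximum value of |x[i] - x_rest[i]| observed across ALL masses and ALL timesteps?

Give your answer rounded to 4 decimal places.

Step 0: x=[5.0000 12.0000 13.0000 21.0000] v=[0.0000 0.0000 0.0000 0.0000]
Step 1: x=[5.1600 11.5200 13.5600 20.7600] v=[0.8000 -2.4000 2.8000 -1.2000]
Step 2: x=[5.4288 10.6944 14.5328 20.3440] v=[1.3440 -4.1280 4.8640 -2.0800]
Step 3: x=[5.7188 9.7546 15.6634 19.8631] v=[1.4502 -4.6989 5.6531 -2.4045]
Step 4: x=[5.9317 8.9647 16.6573 19.4462] v=[1.0645 -3.9497 4.9695 -2.0844]
Step 5: x=[5.9872 8.5475 17.2589 19.2062] v=[0.2777 -2.0859 3.0080 -1.2000]
Step 6: x=[5.8476 8.6224 17.3194 19.2104] v=[-0.6982 0.3745 0.3024 0.0211]
Max displacement = 2.3194

Answer: 2.3194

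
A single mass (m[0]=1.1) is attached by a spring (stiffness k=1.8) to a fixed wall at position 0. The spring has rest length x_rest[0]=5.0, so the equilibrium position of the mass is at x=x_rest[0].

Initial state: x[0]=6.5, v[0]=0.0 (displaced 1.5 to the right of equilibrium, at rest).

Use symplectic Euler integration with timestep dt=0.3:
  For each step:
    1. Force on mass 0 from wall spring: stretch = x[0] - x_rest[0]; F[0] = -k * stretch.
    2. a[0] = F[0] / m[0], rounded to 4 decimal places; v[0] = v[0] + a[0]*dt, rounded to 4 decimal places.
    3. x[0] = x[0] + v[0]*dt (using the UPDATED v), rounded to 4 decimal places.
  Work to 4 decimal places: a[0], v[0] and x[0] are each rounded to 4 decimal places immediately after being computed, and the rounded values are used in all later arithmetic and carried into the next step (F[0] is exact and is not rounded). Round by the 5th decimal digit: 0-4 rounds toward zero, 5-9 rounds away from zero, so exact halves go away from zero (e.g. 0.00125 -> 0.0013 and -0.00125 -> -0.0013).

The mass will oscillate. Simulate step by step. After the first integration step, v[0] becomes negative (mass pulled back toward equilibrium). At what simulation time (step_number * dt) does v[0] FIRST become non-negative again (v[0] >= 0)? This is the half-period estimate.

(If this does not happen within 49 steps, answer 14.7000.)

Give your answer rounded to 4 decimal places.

Answer: 2.7000

Derivation:
Step 0: x=[6.5000] v=[0.0000]
Step 1: x=[6.2791] v=[-0.7364]
Step 2: x=[5.8698] v=[-1.3643]
Step 3: x=[5.3324] v=[-1.7913]
Step 4: x=[4.7461] v=[-1.9545]
Step 5: x=[4.1971] v=[-1.8299]
Step 6: x=[3.7664] v=[-1.4358]
Step 7: x=[3.5173] v=[-0.8302]
Step 8: x=[3.4866] v=[-0.1023]
Step 9: x=[3.6788] v=[0.6407]
First v>=0 after going negative at step 9, time=2.7000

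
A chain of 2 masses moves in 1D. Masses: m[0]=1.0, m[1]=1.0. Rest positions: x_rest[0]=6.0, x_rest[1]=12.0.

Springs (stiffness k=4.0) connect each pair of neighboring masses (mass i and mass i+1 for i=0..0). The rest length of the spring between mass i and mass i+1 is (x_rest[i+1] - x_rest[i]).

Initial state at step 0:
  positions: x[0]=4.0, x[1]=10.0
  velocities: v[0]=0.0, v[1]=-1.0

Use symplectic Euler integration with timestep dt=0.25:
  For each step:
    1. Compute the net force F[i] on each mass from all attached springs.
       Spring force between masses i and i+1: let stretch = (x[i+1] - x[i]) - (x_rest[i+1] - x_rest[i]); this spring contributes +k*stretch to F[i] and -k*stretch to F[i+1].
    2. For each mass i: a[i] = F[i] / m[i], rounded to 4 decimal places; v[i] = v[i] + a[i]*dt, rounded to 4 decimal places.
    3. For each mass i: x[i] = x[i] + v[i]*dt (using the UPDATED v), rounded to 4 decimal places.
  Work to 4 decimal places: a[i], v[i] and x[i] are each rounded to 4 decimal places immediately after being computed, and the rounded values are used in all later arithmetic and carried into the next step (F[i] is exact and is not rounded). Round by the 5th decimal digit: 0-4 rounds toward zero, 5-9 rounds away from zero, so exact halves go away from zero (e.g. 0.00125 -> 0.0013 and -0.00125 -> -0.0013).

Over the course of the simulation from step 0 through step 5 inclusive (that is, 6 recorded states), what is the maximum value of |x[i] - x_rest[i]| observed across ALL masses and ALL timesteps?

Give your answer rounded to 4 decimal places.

Step 0: x=[4.0000 10.0000] v=[0.0000 -1.0000]
Step 1: x=[4.0000 9.7500] v=[0.0000 -1.0000]
Step 2: x=[3.9375 9.5625] v=[-0.2500 -0.7500]
Step 3: x=[3.7813 9.4688] v=[-0.6250 -0.3750]
Step 4: x=[3.5469 9.4532] v=[-0.9375 -0.0625]
Step 5: x=[3.2891 9.4610] v=[-1.0312 0.0312]
Max displacement = 2.7109

Answer: 2.7109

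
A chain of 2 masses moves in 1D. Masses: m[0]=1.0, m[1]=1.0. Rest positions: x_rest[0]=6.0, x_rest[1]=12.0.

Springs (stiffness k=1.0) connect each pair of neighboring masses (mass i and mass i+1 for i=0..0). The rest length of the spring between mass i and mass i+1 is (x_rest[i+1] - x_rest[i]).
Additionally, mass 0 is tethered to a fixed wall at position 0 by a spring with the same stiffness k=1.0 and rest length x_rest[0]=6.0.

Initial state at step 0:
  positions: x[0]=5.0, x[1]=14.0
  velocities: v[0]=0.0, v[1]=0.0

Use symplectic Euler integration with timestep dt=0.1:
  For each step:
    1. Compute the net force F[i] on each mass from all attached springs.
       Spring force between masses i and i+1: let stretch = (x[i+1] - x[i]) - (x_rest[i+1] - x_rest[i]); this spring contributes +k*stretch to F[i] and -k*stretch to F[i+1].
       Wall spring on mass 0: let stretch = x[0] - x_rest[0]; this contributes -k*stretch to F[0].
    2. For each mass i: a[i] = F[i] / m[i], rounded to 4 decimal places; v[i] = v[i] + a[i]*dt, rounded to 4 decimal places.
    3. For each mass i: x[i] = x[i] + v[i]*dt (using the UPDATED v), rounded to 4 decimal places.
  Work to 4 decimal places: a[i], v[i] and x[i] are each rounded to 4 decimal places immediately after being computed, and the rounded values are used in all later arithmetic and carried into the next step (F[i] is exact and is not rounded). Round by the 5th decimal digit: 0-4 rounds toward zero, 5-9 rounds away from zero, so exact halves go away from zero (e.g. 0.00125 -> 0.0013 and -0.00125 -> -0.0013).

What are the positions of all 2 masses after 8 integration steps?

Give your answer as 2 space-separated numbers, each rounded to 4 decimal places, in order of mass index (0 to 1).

Answer: 6.2221 13.0589

Derivation:
Step 0: x=[5.0000 14.0000] v=[0.0000 0.0000]
Step 1: x=[5.0400 13.9700] v=[0.4000 -0.3000]
Step 2: x=[5.1189 13.9107] v=[0.7890 -0.5930]
Step 3: x=[5.2345 13.8235] v=[1.1563 -0.8722]
Step 4: x=[5.3837 13.7104] v=[1.4918 -1.1311]
Step 5: x=[5.5623 13.5740] v=[1.7861 -1.3638]
Step 6: x=[5.7654 13.4175] v=[2.0310 -1.5650]
Step 7: x=[5.9874 13.2445] v=[2.2197 -1.7302]
Step 8: x=[6.2221 13.0589] v=[2.3467 -1.8559]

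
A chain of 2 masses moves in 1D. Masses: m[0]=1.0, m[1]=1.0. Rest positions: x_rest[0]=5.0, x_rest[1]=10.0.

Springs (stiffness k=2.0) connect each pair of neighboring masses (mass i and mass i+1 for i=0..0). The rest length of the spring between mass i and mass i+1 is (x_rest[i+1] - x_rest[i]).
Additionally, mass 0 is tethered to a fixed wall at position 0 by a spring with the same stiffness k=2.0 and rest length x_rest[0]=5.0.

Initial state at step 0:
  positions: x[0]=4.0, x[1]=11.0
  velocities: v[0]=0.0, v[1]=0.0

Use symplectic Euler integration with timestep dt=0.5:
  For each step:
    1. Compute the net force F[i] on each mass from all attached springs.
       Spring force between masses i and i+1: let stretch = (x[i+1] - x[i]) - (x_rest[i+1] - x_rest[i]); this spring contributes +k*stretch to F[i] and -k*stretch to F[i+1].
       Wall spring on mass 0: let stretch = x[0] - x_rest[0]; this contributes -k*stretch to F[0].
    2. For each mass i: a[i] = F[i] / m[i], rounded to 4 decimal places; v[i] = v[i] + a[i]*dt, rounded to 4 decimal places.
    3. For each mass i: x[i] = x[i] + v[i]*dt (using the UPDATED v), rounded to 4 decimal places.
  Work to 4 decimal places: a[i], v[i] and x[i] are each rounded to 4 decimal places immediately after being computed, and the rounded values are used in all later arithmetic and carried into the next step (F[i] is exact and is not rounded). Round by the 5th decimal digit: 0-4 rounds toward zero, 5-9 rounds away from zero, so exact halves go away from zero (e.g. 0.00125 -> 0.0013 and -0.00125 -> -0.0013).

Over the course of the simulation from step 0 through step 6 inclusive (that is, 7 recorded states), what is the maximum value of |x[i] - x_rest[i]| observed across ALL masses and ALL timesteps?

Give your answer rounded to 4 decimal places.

Answer: 1.5000

Derivation:
Step 0: x=[4.0000 11.0000] v=[0.0000 0.0000]
Step 1: x=[5.5000 10.0000] v=[3.0000 -2.0000]
Step 2: x=[6.5000 9.2500] v=[2.0000 -1.5000]
Step 3: x=[5.6250 9.6250] v=[-1.7500 0.7500]
Step 4: x=[3.9375 10.5000] v=[-3.3750 1.7500]
Step 5: x=[3.5625 10.5938] v=[-0.7500 0.1875]
Step 6: x=[4.9219 9.6719] v=[2.7188 -1.8438]
Max displacement = 1.5000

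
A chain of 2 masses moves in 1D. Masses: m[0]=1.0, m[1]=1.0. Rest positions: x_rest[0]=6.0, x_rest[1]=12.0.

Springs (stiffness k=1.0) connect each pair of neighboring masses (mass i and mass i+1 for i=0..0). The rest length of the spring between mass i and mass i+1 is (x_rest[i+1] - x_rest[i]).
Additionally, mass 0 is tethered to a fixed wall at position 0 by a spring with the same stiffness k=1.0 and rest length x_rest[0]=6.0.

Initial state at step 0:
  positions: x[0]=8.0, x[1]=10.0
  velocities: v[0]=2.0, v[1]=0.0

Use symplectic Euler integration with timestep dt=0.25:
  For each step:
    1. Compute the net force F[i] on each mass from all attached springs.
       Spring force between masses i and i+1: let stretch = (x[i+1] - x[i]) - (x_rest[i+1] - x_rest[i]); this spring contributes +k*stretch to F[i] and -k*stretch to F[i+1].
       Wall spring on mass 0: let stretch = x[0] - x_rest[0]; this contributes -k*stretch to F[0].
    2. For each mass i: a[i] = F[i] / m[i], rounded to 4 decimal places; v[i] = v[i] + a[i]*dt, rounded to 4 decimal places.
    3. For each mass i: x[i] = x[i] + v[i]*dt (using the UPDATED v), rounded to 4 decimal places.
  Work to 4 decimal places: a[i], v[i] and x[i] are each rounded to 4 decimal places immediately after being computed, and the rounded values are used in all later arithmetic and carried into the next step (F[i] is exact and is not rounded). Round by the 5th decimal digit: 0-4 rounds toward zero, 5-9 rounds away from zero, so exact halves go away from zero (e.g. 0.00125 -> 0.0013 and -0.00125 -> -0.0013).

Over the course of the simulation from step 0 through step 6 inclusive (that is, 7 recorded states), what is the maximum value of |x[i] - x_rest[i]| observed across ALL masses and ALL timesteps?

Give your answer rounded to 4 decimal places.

Answer: 2.1250

Derivation:
Step 0: x=[8.0000 10.0000] v=[2.0000 0.0000]
Step 1: x=[8.1250 10.2500] v=[0.5000 1.0000]
Step 2: x=[7.8750 10.7422] v=[-1.0000 1.9688]
Step 3: x=[7.3120 11.4302] v=[-2.2520 2.7520]
Step 4: x=[6.5494 12.2358] v=[-3.0505 3.2225]
Step 5: x=[5.7328 13.0610] v=[-3.2663 3.3009]
Step 6: x=[5.0159 13.8032] v=[-2.8675 2.9689]
Max displacement = 2.1250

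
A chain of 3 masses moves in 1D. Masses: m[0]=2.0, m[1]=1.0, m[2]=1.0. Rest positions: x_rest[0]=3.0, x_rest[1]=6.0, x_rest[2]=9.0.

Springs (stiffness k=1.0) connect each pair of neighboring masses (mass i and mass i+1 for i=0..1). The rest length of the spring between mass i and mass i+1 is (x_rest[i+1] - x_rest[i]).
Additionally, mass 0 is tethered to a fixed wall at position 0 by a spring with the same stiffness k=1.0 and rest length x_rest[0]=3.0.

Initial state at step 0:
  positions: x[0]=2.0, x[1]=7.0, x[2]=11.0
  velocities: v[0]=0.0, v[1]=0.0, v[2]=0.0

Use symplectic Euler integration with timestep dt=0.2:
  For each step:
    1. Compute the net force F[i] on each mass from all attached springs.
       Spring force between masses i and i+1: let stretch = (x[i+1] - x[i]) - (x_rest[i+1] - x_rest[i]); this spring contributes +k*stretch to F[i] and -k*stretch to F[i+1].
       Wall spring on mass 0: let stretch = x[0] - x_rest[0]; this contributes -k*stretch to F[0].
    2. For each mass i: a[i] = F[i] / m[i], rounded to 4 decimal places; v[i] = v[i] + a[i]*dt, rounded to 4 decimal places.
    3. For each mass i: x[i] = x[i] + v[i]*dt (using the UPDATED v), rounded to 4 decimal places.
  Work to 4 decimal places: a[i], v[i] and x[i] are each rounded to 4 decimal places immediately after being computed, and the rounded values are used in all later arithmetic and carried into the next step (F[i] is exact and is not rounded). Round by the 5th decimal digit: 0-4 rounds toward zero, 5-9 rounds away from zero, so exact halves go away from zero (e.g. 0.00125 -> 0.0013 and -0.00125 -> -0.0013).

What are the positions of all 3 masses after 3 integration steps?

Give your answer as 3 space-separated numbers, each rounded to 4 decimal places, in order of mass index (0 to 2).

Step 0: x=[2.0000 7.0000 11.0000] v=[0.0000 0.0000 0.0000]
Step 1: x=[2.0600 6.9600 10.9600] v=[0.3000 -0.2000 -0.2000]
Step 2: x=[2.1768 6.8840 10.8800] v=[0.5840 -0.3800 -0.4000]
Step 3: x=[2.3442 6.7796 10.7602] v=[0.8370 -0.5222 -0.5992]

Answer: 2.3442 6.7796 10.7602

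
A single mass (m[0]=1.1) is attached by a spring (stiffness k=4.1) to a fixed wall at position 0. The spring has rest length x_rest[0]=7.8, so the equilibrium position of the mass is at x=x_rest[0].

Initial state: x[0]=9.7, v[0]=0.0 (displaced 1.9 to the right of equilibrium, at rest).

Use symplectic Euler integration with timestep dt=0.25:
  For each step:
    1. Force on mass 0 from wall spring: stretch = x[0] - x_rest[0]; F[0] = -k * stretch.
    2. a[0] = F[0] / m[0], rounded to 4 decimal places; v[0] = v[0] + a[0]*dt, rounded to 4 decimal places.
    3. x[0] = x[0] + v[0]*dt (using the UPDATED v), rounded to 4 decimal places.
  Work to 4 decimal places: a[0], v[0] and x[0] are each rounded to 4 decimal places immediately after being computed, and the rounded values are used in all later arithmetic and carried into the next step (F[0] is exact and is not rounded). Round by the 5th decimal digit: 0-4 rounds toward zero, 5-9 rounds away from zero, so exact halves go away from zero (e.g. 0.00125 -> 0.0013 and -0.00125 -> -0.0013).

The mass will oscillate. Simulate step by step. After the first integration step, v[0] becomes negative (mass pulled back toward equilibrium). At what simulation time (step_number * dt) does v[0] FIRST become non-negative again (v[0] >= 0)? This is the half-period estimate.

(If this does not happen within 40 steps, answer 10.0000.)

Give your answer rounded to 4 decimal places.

Step 0: x=[9.7000] v=[0.0000]
Step 1: x=[9.2574] v=[-1.7705]
Step 2: x=[8.4753] v=[-3.1285]
Step 3: x=[7.5359] v=[-3.7578]
Step 4: x=[6.6580] v=[-3.5117]
Step 5: x=[6.0461] v=[-2.4476]
Step 6: x=[5.8428] v=[-0.8133]
Step 7: x=[6.0954] v=[1.0105]
First v>=0 after going negative at step 7, time=1.7500

Answer: 1.7500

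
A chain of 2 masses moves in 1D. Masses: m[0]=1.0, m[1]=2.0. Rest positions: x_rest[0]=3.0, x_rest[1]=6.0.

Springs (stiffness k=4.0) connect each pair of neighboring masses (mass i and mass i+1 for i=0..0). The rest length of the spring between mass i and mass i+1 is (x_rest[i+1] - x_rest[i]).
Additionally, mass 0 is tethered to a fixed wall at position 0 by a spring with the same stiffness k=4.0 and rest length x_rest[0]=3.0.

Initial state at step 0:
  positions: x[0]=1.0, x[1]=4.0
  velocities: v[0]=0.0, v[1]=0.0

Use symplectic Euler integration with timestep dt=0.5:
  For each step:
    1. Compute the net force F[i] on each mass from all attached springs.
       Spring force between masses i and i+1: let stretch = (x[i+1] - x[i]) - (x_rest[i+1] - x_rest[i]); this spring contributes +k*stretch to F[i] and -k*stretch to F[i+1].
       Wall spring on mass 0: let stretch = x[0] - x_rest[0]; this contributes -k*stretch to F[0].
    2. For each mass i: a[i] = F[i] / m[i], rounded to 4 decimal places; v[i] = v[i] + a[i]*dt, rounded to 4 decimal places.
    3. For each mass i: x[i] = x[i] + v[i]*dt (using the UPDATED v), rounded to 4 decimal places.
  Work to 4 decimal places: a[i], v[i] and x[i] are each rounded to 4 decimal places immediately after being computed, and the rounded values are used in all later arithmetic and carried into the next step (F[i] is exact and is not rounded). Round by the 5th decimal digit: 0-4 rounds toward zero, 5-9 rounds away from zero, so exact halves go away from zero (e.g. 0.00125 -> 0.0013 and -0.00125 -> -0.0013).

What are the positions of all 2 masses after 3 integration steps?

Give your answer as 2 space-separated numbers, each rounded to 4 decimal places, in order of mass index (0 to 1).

Step 0: x=[1.0000 4.0000] v=[0.0000 0.0000]
Step 1: x=[3.0000 4.0000] v=[4.0000 0.0000]
Step 2: x=[3.0000 5.0000] v=[0.0000 2.0000]
Step 3: x=[2.0000 6.5000] v=[-2.0000 3.0000]

Answer: 2.0000 6.5000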